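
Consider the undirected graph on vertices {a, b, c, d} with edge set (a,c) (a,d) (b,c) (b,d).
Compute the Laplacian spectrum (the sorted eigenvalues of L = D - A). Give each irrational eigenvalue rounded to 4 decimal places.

Reading degrees in the order [a, b, c, d] gives [2, 2, 2, 2]; set D = diag(2, 2, 2, 2) and form L = D - A. The multiplicity of 0 as a Laplacian eigenvalue equals the number of connected components. The single zero eigenvalue shows the graph is connected.

[0, 2, 2, 4]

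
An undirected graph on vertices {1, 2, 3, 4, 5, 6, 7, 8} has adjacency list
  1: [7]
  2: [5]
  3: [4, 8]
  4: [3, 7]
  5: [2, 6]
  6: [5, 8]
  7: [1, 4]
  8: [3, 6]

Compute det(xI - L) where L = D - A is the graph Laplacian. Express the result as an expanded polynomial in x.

x^8 - 14x^7 + 78x^6 - 220x^5 + 330x^4 - 252x^3 + 84x^2 - 8x

Reading degrees in the order [1, 2, 3, 4, 5, 6, 7, 8] gives [1, 1, 2, 2, 2, 2, 2, 2]; set D = diag(1, 1, 2, 2, 2, 2, 2, 2) and form L = D - A. L has integer entries, so p(x) = det(xI - L) has integer coefficients. Expanding the determinant yields x^8 - 14x^7 + 78x^6 - 220x^5 + 330x^4 - 252x^3 + 84x^2 - 8x. The coefficient of x^7 equals -trace(L) = -14, matching the sum of degrees.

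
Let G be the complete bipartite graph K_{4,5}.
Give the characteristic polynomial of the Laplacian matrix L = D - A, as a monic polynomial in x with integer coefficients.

x^9 - 40x^8 + 690x^7 - 6720x^6 + 40485x^5 - 154704x^4 + 366560x^3 - 492800x^2 + 288000x

The graph has 9 vertices and degree multiset [5, 5, 5, 5, 4, 4, 4, 4, 4]; D is the diagonal matrix of degrees and L = D - A. Computing det(xI - L) by cofactor expansion (or equivalently via sum-over-permutations) gives x^9 - 40x^8 + 690x^7 - 6720x^6 + 40485x^5 - 154704x^4 + 366560x^3 - 492800x^2 + 288000x. Since p(0) = det(-L) = 0, x divides p(x). The largest eigenvalue, 9, is at most the vertex count 9. By the matrix-tree theorem the graph has (1/9) * product of the nonzero eigenvalues = 32000 spanning trees.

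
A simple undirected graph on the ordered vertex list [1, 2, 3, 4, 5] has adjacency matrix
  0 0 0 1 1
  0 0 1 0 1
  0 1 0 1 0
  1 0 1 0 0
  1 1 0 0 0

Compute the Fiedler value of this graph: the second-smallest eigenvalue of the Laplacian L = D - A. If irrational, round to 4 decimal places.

With the vertex order [1, 2, 3, 4, 5], the degrees are [2, 2, 2, 2, 2], giving D = diag(2, 2, 2, 2, 2) and L = D - A. The smallest Laplacian eigenvalue is always 0. The next one, lambda_2 = 1.3820, measures how hard the graph is to disconnect: larger values mean better connectivity. By the matrix-tree theorem the graph has (1/5) * product of the nonzero eigenvalues = 5 spanning trees.

1.3820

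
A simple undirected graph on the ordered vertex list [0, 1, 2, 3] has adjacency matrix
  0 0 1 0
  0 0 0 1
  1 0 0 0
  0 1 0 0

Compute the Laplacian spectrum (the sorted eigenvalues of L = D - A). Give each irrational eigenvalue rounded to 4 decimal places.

Each diagonal entry of L is the vertex degree and each off-diagonal entry is -1 where an edge is present, 0 otherwise; in the order [0, 1, 2, 3] the diagonal is [1, 1, 1, 1]. L is symmetric positive semidefinite, so every eigenvalue is real and nonnegative. The 2 zero eigenvalues correspond to the 2 connected components. The eigenvalues sum to 4, which equals trace(L) = 2|E|.

[0, 0, 2, 2]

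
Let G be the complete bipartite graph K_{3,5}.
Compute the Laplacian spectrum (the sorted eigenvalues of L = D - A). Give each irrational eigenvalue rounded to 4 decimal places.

[0, 3, 3, 3, 3, 5, 5, 8]

The graph has 8 vertices and degree multiset [5, 5, 5, 3, 3, 3, 3, 3]; D is the diagonal matrix of degrees and L = D - A. Diagonalising L (or applying a numerical eigensolver to the 8x8 matrix) gives the spectrum above.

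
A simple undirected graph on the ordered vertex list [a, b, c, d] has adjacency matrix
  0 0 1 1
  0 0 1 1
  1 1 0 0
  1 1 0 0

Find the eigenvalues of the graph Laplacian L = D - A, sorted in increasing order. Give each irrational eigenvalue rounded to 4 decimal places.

[0, 2, 2, 4]

Reading degrees in the order [a, b, c, d] gives [2, 2, 2, 2]; set D = diag(2, 2, 2, 2) and form L = D - A. Diagonalising L (or applying a numerical eigensolver to the 4x4 matrix) gives the spectrum above. The single zero eigenvalue shows the graph is connected. The eigenvalues sum to 8, which equals trace(L) = 2|E|. The largest eigenvalue, 4, is at most the vertex count 4.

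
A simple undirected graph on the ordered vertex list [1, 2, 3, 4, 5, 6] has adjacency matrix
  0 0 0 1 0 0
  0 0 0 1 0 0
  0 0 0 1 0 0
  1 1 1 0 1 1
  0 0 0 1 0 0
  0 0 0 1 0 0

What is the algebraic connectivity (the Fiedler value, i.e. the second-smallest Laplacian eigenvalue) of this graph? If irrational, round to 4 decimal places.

1

Each diagonal entry of L is the vertex degree and each off-diagonal entry is -1 where an edge is present, 0 otherwise; in the order [1, 2, 3, 4, 5, 6] the diagonal is [1, 1, 1, 5, 1, 1]. The smallest Laplacian eigenvalue is always 0. The next one, lambda_2 = 1, measures how hard the graph is to disconnect: larger values mean better connectivity. By the matrix-tree theorem the graph has (1/6) * product of the nonzero eigenvalues = 1 spanning tree.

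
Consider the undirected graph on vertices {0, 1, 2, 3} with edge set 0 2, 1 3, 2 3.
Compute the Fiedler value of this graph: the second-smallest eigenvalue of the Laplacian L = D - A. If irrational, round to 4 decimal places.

0.5858

Reading degrees in the order [0, 1, 2, 3] gives [1, 1, 2, 2]; set D = diag(1, 1, 2, 2) and form L = D - A. The smallest Laplacian eigenvalue is always 0. The next one, lambda_2 = 0.5858, measures how hard the graph is to disconnect: larger values mean better connectivity. The largest eigenvalue, 3.4142, is at most the vertex count 4.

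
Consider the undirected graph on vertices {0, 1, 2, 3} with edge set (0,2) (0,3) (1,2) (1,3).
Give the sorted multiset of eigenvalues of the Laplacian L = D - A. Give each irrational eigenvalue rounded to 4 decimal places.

With the vertex order [0, 1, 2, 3], the degrees are [2, 2, 2, 2], giving D = diag(2, 2, 2, 2) and L = D - A. Diagonalising L (or applying a numerical eigensolver to the 4x4 matrix) gives the spectrum above. The single zero eigenvalue shows the graph is connected.

[0, 2, 2, 4]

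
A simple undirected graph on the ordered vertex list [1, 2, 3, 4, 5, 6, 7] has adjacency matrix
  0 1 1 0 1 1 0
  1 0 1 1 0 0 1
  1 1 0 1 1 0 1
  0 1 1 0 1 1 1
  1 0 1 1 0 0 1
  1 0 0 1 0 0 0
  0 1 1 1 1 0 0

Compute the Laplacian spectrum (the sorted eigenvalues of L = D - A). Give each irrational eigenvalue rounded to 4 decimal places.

[0, 1.9035, 3.8831, 4, 5.5089, 6, 6.7045]

Reading degrees in the order [1, 2, 3, 4, 5, 6, 7] gives [4, 4, 5, 5, 4, 2, 4]; set D = diag(4, 4, 5, 5, 4, 2, 4) and form L = D - A. The multiplicity of 0 as a Laplacian eigenvalue equals the number of connected components. There is one zero in the spectrum, matching the 1 component. By the matrix-tree theorem the graph has (1/7) * product of the nonzero eigenvalues = 936 spanning trees.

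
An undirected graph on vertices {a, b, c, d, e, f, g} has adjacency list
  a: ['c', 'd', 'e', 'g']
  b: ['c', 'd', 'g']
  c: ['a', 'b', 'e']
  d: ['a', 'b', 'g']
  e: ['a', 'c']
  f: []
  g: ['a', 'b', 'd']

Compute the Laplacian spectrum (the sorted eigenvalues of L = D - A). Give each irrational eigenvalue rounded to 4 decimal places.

[0, 0, 1.4384, 3, 4, 4, 5.5616]

Reading degrees in the order [a, b, c, d, e, f, g] gives [4, 3, 3, 3, 2, 0, 3]; set D = diag(4, 3, 3, 3, 2, 0, 3) and form L = D - A. The multiplicity of 0 as a Laplacian eigenvalue equals the number of connected components. The 2 zero eigenvalues correspond to the 2 connected components. The largest eigenvalue, 5.5616, is at most the vertex count 7. There are 2 zeros in the spectrum, matching the 2 components.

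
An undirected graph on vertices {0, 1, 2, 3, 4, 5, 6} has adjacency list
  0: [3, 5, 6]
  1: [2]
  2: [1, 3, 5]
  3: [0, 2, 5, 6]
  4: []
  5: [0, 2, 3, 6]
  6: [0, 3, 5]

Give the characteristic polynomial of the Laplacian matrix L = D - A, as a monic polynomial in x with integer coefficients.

Reading degrees in the order [0, 1, 2, 3, 4, 5, 6] gives [3, 1, 3, 4, 0, 4, 3]; set D = diag(3, 1, 3, 4, 0, 4, 3) and form L = D - A. Computing det(xI - L) by cofactor expansion (or equivalently via sum-over-permutations) gives x^7 - 18x^6 + 123x^5 - 390x^4 + 548x^3 - 240x^2. The constant term is 0 because L is singular (the all-ones vector lies in its kernel). The largest eigenvalue, 5.2361, is at most the vertex count 7. There are 2 zeros in the spectrum, matching the 2 components.

x^7 - 18x^6 + 123x^5 - 390x^4 + 548x^3 - 240x^2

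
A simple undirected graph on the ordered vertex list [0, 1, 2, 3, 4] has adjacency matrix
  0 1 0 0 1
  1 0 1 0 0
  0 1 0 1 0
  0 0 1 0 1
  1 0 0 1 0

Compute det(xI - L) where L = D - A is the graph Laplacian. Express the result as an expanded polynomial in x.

Each diagonal entry of L is the vertex degree and each off-diagonal entry is -1 where an edge is present, 0 otherwise; in the order [0, 1, 2, 3, 4] the diagonal is [2, 2, 2, 2, 2]. L has integer entries, so p(x) = det(xI - L) has integer coefficients. Expanding the determinant yields x^5 - 10x^4 + 35x^3 - 50x^2 + 25x. Since p(0) = det(-L) = 0, x divides p(x). There is one zero in the spectrum, matching the 1 component. By the matrix-tree theorem the graph has (1/5) * product of the nonzero eigenvalues = 5 spanning trees.

x^5 - 10x^4 + 35x^3 - 50x^2 + 25x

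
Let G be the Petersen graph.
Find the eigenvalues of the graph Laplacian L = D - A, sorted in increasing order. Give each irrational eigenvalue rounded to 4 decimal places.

[0, 2, 2, 2, 2, 2, 5, 5, 5, 5]

The graph has 10 vertices and degree multiset [3, 3, 3, 3, 3, 3, 3, 3, 3, 3]; D is the diagonal matrix of degrees and L = D - A. Since every row of L sums to 0, the all-ones vector is in the kernel and 0 is an eigenvalue. The single zero eigenvalue shows the graph is connected. The largest eigenvalue, 5, is at most the vertex count 10.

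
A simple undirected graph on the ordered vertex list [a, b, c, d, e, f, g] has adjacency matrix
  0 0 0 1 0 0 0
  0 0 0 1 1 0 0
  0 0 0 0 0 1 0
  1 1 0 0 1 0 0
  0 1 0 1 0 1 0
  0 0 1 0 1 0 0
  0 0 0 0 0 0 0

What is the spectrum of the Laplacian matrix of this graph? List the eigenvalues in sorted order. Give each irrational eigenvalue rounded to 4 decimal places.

Reading degrees in the order [a, b, c, d, e, f, g] gives [1, 2, 1, 3, 3, 2, 0]; set D = diag(1, 2, 1, 3, 3, 2, 0) and form L = D - A. L is symmetric positive semidefinite, so every eigenvalue is real and nonnegative. The 2 zero eigenvalues correspond to the 2 connected components.

[0, 0, 0.4131, 1.1369, 2.3595, 3.6977, 4.3928]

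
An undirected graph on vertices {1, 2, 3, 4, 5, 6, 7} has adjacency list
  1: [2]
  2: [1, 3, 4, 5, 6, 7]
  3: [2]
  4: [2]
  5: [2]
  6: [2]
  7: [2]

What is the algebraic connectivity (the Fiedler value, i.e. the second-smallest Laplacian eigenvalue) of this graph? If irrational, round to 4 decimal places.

Each diagonal entry of L is the vertex degree and each off-diagonal entry is -1 where an edge is present, 0 otherwise; in the order [1, 2, 3, 4, 5, 6, 7] the diagonal is [1, 6, 1, 1, 1, 1, 1]. Computing the eigenvalues of L and sorting gives [0, 1, 1, 1, 1, 1, 7]. The Fiedler value lambda_2 = 1 is strictly positive, so the graph is connected. By the matrix-tree theorem the graph has (1/7) * product of the nonzero eigenvalues = 1 spanning tree.

1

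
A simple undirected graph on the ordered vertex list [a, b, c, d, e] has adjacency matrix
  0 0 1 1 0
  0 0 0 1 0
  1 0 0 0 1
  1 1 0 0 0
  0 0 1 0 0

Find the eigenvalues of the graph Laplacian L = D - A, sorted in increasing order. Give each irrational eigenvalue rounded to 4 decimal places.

[0, 0.3820, 1.3820, 2.6180, 3.6180]

With the vertex order [a, b, c, d, e], the degrees are [2, 1, 2, 2, 1], giving D = diag(2, 1, 2, 2, 1) and L = D - A. The multiplicity of 0 as a Laplacian eigenvalue equals the number of connected components. The single zero eigenvalue shows the graph is connected. By the matrix-tree theorem the graph has (1/5) * product of the nonzero eigenvalues = 1 spanning tree.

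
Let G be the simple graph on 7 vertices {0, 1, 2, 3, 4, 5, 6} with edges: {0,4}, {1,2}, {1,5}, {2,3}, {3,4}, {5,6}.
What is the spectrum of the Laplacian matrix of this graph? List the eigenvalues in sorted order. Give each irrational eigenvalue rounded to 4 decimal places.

[0, 0.1981, 0.7530, 1.5550, 2.4450, 3.2470, 3.8019]

Each diagonal entry of L is the vertex degree and each off-diagonal entry is -1 where an edge is present, 0 otherwise; in the order [0, 1, 2, 3, 4, 5, 6] the diagonal is [1, 2, 2, 2, 2, 2, 1]. Since every row of L sums to 0, the all-ones vector is in the kernel and 0 is an eigenvalue. The largest eigenvalue, 3.8019, is at most the vertex count 7.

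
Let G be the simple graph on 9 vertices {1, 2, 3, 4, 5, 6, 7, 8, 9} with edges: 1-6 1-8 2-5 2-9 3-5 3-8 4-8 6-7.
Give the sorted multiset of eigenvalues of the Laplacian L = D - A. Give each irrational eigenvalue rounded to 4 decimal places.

Reading degrees in the order [1, 2, 3, 4, 5, 6, 7, 8, 9] gives [2, 2, 2, 1, 2, 2, 1, 3, 1]; set D = diag(2, 2, 2, 1, 2, 2, 1, 3, 1) and form L = D - A. Since every row of L sums to 0, the all-ones vector is in the kernel and 0 is an eigenvalue. The eigenvalues sum to 16, which equals trace(L) = 2|E|.

[0, 0.1506, 0.4266, 1, 1.4229, 2.1724, 3, 3.4576, 4.3699]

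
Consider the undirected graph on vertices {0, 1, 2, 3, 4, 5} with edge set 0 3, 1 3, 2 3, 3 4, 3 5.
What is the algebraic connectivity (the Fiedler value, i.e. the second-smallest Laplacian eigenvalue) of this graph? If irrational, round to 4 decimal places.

Reading degrees in the order [0, 1, 2, 3, 4, 5] gives [1, 1, 1, 5, 1, 1]; set D = diag(1, 1, 1, 5, 1, 1) and form L = D - A. Computing the eigenvalues of L and sorting gives [0, 1, 1, 1, 1, 6]. The Fiedler value lambda_2 = 1 is strictly positive, so the graph is connected. The eigenvalues sum to 10, which equals trace(L) = 2|E|. There is one zero in the spectrum, matching the 1 component.

1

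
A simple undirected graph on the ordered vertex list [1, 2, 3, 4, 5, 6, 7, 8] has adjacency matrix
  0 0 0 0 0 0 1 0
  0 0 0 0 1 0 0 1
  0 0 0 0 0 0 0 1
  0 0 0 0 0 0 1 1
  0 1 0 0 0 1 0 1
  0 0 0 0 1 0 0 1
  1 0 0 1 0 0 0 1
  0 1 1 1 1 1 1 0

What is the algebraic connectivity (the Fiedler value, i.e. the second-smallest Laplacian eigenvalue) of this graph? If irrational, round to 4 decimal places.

0.5738

Each diagonal entry of L is the vertex degree and each off-diagonal entry is -1 where an edge is present, 0 otherwise; in the order [1, 2, 3, 4, 5, 6, 7, 8] the diagonal is [1, 2, 1, 2, 3, 2, 3, 6]. Computing the eigenvalues of L and sorting gives [0, 0.5738, 1, 1.5468, 2, 3.8433, 4, 7.0362]. The Fiedler value lambda_2 = 0.5738 is strictly positive, so the graph is connected. There is one zero in the spectrum, matching the 1 component.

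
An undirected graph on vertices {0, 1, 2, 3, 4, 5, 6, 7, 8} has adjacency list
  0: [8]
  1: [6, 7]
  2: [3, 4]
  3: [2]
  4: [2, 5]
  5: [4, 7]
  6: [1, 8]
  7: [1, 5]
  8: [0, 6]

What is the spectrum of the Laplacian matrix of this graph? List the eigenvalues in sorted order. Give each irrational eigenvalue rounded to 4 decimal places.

With the vertex order [0, 1, 2, 3, 4, 5, 6, 7, 8], the degrees are [1, 2, 2, 1, 2, 2, 2, 2, 2], giving D = diag(1, 2, 2, 1, 2, 2, 2, 2, 2) and L = D - A. The multiplicity of 0 as a Laplacian eigenvalue equals the number of connected components. The single zero eigenvalue shows the graph is connected. There is one zero in the spectrum, matching the 1 component. The eigenvalues sum to 16, which equals trace(L) = 2|E|.

[0, 0.1206, 0.4679, 1, 1.6527, 2.3473, 3, 3.5321, 3.8794]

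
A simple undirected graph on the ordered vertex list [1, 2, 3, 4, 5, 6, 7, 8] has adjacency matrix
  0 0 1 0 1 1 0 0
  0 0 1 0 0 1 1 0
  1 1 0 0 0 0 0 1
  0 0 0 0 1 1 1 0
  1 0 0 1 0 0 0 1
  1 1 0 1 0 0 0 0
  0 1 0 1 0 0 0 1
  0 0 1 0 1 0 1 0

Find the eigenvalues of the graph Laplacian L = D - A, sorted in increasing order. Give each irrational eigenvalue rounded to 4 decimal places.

Each diagonal entry of L is the vertex degree and each off-diagonal entry is -1 where an edge is present, 0 otherwise; in the order [1, 2, 3, 4, 5, 6, 7, 8] the diagonal is [3, 3, 3, 3, 3, 3, 3, 3]. L is symmetric positive semidefinite, so every eigenvalue is real and nonnegative. There is one zero in the spectrum, matching the 1 component. The largest eigenvalue, 6, is at most the vertex count 8.

[0, 2, 2, 2, 4, 4, 4, 6]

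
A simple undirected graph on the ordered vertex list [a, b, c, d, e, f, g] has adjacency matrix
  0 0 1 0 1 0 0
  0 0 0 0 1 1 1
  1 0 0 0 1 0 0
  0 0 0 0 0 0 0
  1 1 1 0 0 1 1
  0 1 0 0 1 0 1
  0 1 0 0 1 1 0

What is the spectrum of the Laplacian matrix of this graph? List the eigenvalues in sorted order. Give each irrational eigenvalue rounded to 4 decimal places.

With the vertex order [a, b, c, d, e, f, g], the degrees are [2, 3, 2, 0, 5, 3, 3], giving D = diag(2, 3, 2, 0, 5, 3, 3) and L = D - A. Diagonalising L (or applying a numerical eigensolver to the 7x7 matrix) gives the spectrum above. The 2 zero eigenvalues correspond to the 2 connected components. The largest eigenvalue, 6, is at most the vertex count 7. The eigenvalues sum to 18, which equals trace(L) = 2|E|.

[0, 0, 1, 3, 4, 4, 6]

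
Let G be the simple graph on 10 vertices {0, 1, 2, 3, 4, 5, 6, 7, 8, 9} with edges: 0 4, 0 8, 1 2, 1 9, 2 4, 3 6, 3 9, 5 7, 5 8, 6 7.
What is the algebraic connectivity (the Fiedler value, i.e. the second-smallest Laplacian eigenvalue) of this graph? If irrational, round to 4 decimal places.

0.3820

With the vertex order [0, 1, 2, 3, 4, 5, 6, 7, 8, 9], the degrees are [2, 2, 2, 2, 2, 2, 2, 2, 2, 2], giving D = diag(2, 2, 2, 2, 2, 2, 2, 2, 2, 2) and L = D - A. The sorted Laplacian eigenvalues are [0, 0.3820, 0.3820, 1.3820, 1.3820, 2.6180, 2.6180, 3.6180, 3.6180, 4]; the algebraic connectivity is the second entry, 0.3820.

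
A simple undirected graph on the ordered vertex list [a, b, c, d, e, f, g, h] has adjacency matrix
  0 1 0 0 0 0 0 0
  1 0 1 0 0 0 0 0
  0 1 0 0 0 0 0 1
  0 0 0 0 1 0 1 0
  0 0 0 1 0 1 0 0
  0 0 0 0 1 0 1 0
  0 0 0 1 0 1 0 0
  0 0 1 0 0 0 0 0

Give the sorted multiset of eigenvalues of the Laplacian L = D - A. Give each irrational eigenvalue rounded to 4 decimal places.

[0, 0, 0.5858, 2, 2, 2, 3.4142, 4]

Reading degrees in the order [a, b, c, d, e, f, g, h] gives [1, 2, 2, 2, 2, 2, 2, 1]; set D = diag(1, 2, 2, 2, 2, 2, 2, 1) and form L = D - A. Diagonalising L (or applying a numerical eigensolver to the 8x8 matrix) gives the spectrum above. The 2 zero eigenvalues correspond to the 2 connected components. The largest eigenvalue, 4, is at most the vertex count 8. There are 2 zeros in the spectrum, matching the 2 components.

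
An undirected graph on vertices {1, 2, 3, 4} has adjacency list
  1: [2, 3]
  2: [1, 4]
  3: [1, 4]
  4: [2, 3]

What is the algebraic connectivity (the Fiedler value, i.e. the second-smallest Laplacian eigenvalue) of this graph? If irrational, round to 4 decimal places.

2

Reading degrees in the order [1, 2, 3, 4] gives [2, 2, 2, 2]; set D = diag(2, 2, 2, 2) and form L = D - A. Computing the eigenvalues of L and sorting gives [0, 2, 2, 4]. The Fiedler value lambda_2 = 2 is strictly positive, so the graph is connected. The eigenvalues sum to 8, which equals trace(L) = 2|E|.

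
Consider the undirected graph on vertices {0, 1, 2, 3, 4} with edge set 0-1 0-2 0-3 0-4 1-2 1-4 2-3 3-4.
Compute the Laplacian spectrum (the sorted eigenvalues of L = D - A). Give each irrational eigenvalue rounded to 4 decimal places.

[0, 3, 3, 5, 5]

Reading degrees in the order [0, 1, 2, 3, 4] gives [4, 3, 3, 3, 3]; set D = diag(4, 3, 3, 3, 3) and form L = D - A. The multiplicity of 0 as a Laplacian eigenvalue equals the number of connected components. There is one zero in the spectrum, matching the 1 component.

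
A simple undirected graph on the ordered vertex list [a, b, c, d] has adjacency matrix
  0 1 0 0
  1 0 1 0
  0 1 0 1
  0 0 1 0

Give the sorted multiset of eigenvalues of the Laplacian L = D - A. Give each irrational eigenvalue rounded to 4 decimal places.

[0, 0.5858, 2, 3.4142]

Reading degrees in the order [a, b, c, d] gives [1, 2, 2, 1]; set D = diag(1, 2, 2, 1) and form L = D - A. The multiplicity of 0 as a Laplacian eigenvalue equals the number of connected components. There is one zero in the spectrum, matching the 1 component.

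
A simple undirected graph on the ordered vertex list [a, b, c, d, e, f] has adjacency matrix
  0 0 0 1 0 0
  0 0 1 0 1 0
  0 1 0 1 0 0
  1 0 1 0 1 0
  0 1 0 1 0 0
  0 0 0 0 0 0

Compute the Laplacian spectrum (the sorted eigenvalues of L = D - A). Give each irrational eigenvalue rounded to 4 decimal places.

With the vertex order [a, b, c, d, e, f], the degrees are [1, 2, 2, 3, 2, 0], giving D = diag(1, 2, 2, 3, 2, 0) and L = D - A. L is symmetric positive semidefinite, so every eigenvalue is real and nonnegative. The 2 zero eigenvalues correspond to the 2 connected components. There are 2 zeros in the spectrum, matching the 2 components. The largest eigenvalue, 4.4812, is at most the vertex count 6.

[0, 0, 0.8299, 2, 2.6889, 4.4812]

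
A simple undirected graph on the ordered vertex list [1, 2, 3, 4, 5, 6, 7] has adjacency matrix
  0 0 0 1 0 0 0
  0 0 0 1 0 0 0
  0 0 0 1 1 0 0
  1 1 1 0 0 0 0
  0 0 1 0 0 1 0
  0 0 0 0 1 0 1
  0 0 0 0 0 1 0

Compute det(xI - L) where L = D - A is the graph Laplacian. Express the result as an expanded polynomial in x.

x^7 - 12x^6 + 54x^5 - 114x^4 + 116x^3 - 52x^2 + 7x

With the vertex order [1, 2, 3, 4, 5, 6, 7], the degrees are [1, 1, 2, 3, 2, 2, 1], giving D = diag(1, 1, 2, 3, 2, 2, 1) and L = D - A. L has integer entries, so p(x) = det(xI - L) has integer coefficients. Expanding the determinant yields x^7 - 12x^6 + 54x^5 - 114x^4 + 116x^3 - 52x^2 + 7x. Since p(0) = det(-L) = 0, x divides p(x). The eigenvalues sum to 12, which equals trace(L) = 2|E|. By the matrix-tree theorem the graph has (1/7) * product of the nonzero eigenvalues = 1 spanning tree.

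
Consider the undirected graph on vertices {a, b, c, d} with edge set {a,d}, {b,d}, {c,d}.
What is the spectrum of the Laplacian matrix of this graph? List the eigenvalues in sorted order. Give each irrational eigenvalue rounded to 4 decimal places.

With the vertex order [a, b, c, d], the degrees are [1, 1, 1, 3], giving D = diag(1, 1, 1, 3) and L = D - A. Diagonalising L (or applying a numerical eigensolver to the 4x4 matrix) gives the spectrum above.

[0, 1, 1, 4]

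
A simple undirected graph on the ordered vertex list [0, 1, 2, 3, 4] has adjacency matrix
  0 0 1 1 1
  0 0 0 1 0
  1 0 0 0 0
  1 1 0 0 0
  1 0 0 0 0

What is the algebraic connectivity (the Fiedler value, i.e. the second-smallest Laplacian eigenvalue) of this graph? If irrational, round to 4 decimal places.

0.5188

Reading degrees in the order [0, 1, 2, 3, 4] gives [3, 1, 1, 2, 1]; set D = diag(3, 1, 1, 2, 1) and form L = D - A. The smallest Laplacian eigenvalue is always 0. The next one, lambda_2 = 0.5188, measures how hard the graph is to disconnect: larger values mean better connectivity. By the matrix-tree theorem the graph has (1/5) * product of the nonzero eigenvalues = 1 spanning tree. The largest eigenvalue, 4.1701, is at most the vertex count 5.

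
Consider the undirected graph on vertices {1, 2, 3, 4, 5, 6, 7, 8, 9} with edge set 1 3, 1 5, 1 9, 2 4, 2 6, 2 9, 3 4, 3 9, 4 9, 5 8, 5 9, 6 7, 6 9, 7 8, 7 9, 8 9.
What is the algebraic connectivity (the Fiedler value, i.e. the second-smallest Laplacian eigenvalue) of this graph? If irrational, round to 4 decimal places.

1.5858

With the vertex order [1, 2, 3, 4, 5, 6, 7, 8, 9], the degrees are [3, 3, 3, 3, 3, 3, 3, 3, 8], giving D = diag(3, 3, 3, 3, 3, 3, 3, 3, 8) and L = D - A. The smallest Laplacian eigenvalue is always 0. The next one, lambda_2 = 1.5858, measures how hard the graph is to disconnect: larger values mean better connectivity.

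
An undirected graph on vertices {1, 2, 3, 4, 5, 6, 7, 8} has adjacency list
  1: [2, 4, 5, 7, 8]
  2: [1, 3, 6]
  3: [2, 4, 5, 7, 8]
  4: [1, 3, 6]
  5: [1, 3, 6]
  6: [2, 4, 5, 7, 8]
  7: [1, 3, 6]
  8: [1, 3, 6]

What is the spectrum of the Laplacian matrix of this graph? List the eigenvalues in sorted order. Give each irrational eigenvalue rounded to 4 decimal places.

[0, 3, 3, 3, 3, 5, 5, 8]

Reading degrees in the order [1, 2, 3, 4, 5, 6, 7, 8] gives [5, 3, 5, 3, 3, 5, 3, 3]; set D = diag(5, 3, 5, 3, 3, 5, 3, 3) and form L = D - A. The multiplicity of 0 as a Laplacian eigenvalue equals the number of connected components. By the matrix-tree theorem the graph has (1/8) * product of the nonzero eigenvalues = 2025 spanning trees. The eigenvalues sum to 30, which equals trace(L) = 2|E|.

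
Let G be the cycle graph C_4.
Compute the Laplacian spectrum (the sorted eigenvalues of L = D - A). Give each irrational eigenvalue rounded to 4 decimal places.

[0, 2, 2, 4]

The graph has 4 vertices and degree multiset [2, 2, 2, 2]; D is the diagonal matrix of degrees and L = D - A. Diagonalising L (or applying a numerical eigensolver to the 4x4 matrix) gives the spectrum above. The largest eigenvalue, 4, is at most the vertex count 4.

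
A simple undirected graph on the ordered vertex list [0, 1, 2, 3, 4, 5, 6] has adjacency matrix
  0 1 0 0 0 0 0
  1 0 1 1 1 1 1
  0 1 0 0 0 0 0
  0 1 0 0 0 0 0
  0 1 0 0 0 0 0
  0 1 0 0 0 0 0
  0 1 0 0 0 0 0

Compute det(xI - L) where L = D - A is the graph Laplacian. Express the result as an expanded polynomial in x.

x^7 - 12x^6 + 45x^5 - 80x^4 + 75x^3 - 36x^2 + 7x

Reading degrees in the order [0, 1, 2, 3, 4, 5, 6] gives [1, 6, 1, 1, 1, 1, 1]; set D = diag(1, 6, 1, 1, 1, 1, 1) and form L = D - A. Computing det(xI - L) by cofactor expansion (or equivalently via sum-over-permutations) gives x^7 - 12x^6 + 45x^5 - 80x^4 + 75x^3 - 36x^2 + 7x. The coefficient of x^6 equals -trace(L) = -12, matching the sum of degrees. The largest eigenvalue, 7, is at most the vertex count 7.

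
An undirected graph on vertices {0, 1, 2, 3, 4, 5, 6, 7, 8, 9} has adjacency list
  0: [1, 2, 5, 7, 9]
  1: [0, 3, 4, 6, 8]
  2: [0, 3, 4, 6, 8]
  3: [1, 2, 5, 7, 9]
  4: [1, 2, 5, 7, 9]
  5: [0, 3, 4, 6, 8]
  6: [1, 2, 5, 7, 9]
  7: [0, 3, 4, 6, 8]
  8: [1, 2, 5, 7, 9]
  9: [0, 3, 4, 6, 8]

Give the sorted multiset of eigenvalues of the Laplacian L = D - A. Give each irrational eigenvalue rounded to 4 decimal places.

[0, 5, 5, 5, 5, 5, 5, 5, 5, 10]

Each diagonal entry of L is the vertex degree and each off-diagonal entry is -1 where an edge is present, 0 otherwise; in the order [0, 1, 2, 3, 4, 5, 6, 7, 8, 9] the diagonal is [5, 5, 5, 5, 5, 5, 5, 5, 5, 5]. The multiplicity of 0 as a Laplacian eigenvalue equals the number of connected components. By the matrix-tree theorem the graph has (1/10) * product of the nonzero eigenvalues = 390625 spanning trees.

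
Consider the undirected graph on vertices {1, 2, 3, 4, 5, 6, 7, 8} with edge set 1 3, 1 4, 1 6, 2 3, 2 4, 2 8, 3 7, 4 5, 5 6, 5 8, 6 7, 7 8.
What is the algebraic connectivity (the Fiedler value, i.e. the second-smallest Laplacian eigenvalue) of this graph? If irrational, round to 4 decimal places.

2

Each diagonal entry of L is the vertex degree and each off-diagonal entry is -1 where an edge is present, 0 otherwise; in the order [1, 2, 3, 4, 5, 6, 7, 8] the diagonal is [3, 3, 3, 3, 3, 3, 3, 3]. The smallest Laplacian eigenvalue is always 0. The next one, lambda_2 = 2, measures how hard the graph is to disconnect: larger values mean better connectivity. There is one zero in the spectrum, matching the 1 component. The largest eigenvalue, 6, is at most the vertex count 8.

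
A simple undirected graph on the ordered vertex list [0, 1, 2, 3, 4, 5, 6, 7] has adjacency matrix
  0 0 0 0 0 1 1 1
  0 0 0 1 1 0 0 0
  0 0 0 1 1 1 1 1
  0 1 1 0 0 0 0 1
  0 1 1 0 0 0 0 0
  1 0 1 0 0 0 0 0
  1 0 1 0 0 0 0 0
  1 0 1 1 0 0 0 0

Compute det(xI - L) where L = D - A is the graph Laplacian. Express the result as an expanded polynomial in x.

With the vertex order [0, 1, 2, 3, 4, 5, 6, 7], the degrees are [3, 2, 5, 3, 2, 2, 2, 3], giving D = diag(3, 2, 5, 3, 2, 2, 2, 3) and L = D - A. L has integer entries, so p(x) = det(xI - L) has integer coefficients. Expanding the determinant yields x^8 - 22x^7 + 197x^6 - 930x^5 + 2495x^4 - 3788x^3 + 2988x^2 - 928x. Since p(0) = det(-L) = 0, x divides p(x).

x^8 - 22x^7 + 197x^6 - 930x^5 + 2495x^4 - 3788x^3 + 2988x^2 - 928x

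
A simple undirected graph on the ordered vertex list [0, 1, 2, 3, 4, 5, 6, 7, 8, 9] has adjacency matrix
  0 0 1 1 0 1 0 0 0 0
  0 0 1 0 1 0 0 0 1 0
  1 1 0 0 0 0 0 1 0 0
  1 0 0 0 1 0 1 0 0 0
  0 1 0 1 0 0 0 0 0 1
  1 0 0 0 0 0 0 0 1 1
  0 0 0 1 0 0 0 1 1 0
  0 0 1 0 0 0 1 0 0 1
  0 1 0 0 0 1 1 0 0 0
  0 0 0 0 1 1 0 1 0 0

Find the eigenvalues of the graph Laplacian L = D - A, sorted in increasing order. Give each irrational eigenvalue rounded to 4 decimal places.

Reading degrees in the order [0, 1, 2, 3, 4, 5, 6, 7, 8, 9] gives [3, 3, 3, 3, 3, 3, 3, 3, 3, 3]; set D = diag(3, 3, 3, 3, 3, 3, 3, 3, 3, 3) and form L = D - A. L is symmetric positive semidefinite, so every eigenvalue is real and nonnegative. The eigenvalues sum to 30, which equals trace(L) = 2|E|.

[0, 2, 2, 2, 2, 2, 5, 5, 5, 5]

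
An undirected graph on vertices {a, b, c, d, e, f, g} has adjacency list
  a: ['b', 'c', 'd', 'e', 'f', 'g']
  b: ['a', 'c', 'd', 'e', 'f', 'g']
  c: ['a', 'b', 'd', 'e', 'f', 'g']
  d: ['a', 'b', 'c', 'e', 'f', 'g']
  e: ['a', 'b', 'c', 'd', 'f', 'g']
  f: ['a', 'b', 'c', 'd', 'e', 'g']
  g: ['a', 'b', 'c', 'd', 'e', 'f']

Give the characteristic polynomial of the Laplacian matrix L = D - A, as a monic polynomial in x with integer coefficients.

x^7 - 42x^6 + 735x^5 - 6860x^4 + 36015x^3 - 100842x^2 + 117649x

Reading degrees in the order [a, b, c, d, e, f, g] gives [6, 6, 6, 6, 6, 6, 6]; set D = diag(6, 6, 6, 6, 6, 6, 6) and form L = D - A. The eigenvalues of L are [0, 7, 7, 7, 7, 7, 7]; the characteristic polynomial is the product of (x - lambda_i), which multiplies out to x^7 - 42x^6 + 735x^5 - 6860x^4 + 36015x^3 - 100842x^2 + 117649x. The coefficient of x^6 equals -trace(L) = -42, matching the sum of degrees.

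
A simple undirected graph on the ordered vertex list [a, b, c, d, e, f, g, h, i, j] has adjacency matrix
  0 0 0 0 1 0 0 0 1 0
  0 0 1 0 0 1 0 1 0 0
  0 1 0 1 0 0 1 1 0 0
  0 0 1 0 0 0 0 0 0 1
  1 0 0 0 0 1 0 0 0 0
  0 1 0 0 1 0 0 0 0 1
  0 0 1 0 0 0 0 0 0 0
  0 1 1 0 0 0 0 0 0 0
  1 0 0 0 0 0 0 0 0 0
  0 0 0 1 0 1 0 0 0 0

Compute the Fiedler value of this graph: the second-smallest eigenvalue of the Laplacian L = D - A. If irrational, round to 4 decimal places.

With the vertex order [a, b, c, d, e, f, g, h, i, j], the degrees are [2, 3, 4, 2, 2, 3, 1, 2, 1, 2], giving D = diag(2, 3, 4, 2, 2, 3, 1, 2, 1, 2) and L = D - A. The smallest Laplacian eigenvalue is always 0. The next one, lambda_2 = 0.2056, measures how hard the graph is to disconnect: larger values mean better connectivity. The largest eigenvalue, 5.2097, is at most the vertex count 10.

0.2056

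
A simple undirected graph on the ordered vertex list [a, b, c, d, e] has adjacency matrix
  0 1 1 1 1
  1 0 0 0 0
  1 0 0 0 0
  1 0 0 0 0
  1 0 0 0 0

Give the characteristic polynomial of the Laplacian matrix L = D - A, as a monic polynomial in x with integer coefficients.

x^5 - 8x^4 + 18x^3 - 16x^2 + 5x

Each diagonal entry of L is the vertex degree and each off-diagonal entry is -1 where an edge is present, 0 otherwise; in the order [a, b, c, d, e] the diagonal is [4, 1, 1, 1, 1]. The eigenvalues of L are [0, 1, 1, 1, 5]; the characteristic polynomial is the product of (x - lambda_i), which multiplies out to x^5 - 8x^4 + 18x^3 - 16x^2 + 5x. Since p(0) = det(-L) = 0, x divides p(x). The largest eigenvalue, 5, is at most the vertex count 5. The eigenvalues sum to 8, which equals trace(L) = 2|E|.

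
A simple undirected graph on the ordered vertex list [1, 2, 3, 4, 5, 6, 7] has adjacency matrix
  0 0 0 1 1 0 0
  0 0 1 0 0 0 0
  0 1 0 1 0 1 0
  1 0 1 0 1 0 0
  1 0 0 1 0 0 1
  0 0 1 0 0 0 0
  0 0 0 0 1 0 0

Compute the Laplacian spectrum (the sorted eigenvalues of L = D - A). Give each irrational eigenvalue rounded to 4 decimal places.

Reading degrees in the order [1, 2, 3, 4, 5, 6, 7] gives [2, 1, 3, 3, 3, 1, 1]; set D = diag(2, 1, 3, 3, 3, 1, 1) and form L = D - A. Diagonalising L (or applying a numerical eigensolver to the 7x7 matrix) gives the spectrum above. The eigenvalues sum to 14, which equals trace(L) = 2|E|.

[0, 0.3403, 1, 1.1451, 3, 3.8549, 4.6597]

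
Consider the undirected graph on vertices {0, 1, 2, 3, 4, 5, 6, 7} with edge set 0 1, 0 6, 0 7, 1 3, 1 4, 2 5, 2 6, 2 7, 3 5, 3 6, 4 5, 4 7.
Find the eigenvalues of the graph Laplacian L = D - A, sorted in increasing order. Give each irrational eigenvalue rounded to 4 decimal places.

Reading degrees in the order [0, 1, 2, 3, 4, 5, 6, 7] gives [3, 3, 3, 3, 3, 3, 3, 3]; set D = diag(3, 3, 3, 3, 3, 3, 3, 3) and form L = D - A. The multiplicity of 0 as a Laplacian eigenvalue equals the number of connected components. The single zero eigenvalue shows the graph is connected. By the matrix-tree theorem the graph has (1/8) * product of the nonzero eigenvalues = 384 spanning trees.

[0, 2, 2, 2, 4, 4, 4, 6]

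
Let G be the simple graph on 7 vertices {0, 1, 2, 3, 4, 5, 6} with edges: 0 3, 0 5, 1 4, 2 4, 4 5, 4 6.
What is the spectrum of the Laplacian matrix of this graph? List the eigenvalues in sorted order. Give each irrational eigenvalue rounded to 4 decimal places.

[0, 0.2955, 1, 1, 1.4911, 3.1169, 5.0965]

With the vertex order [0, 1, 2, 3, 4, 5, 6], the degrees are [2, 1, 1, 1, 4, 2, 1], giving D = diag(2, 1, 1, 1, 4, 2, 1) and L = D - A. The multiplicity of 0 as a Laplacian eigenvalue equals the number of connected components. The single zero eigenvalue shows the graph is connected. The eigenvalues sum to 12, which equals trace(L) = 2|E|.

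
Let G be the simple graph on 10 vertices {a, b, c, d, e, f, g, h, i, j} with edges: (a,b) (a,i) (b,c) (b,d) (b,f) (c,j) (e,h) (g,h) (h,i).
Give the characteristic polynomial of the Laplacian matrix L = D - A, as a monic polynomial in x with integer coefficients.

x^10 - 18x^9 + 132x^8 - 514x^7 + 1164x^6 - 1580x^5 + 1276x^4 - 582x^3 + 131x^2 - 10x

Each diagonal entry of L is the vertex degree and each off-diagonal entry is -1 where an edge is present, 0 otherwise; in the order [a, b, c, d, e, f, g, h, i, j] the diagonal is [2, 4, 2, 1, 1, 1, 1, 3, 2, 1]. L has integer entries, so p(x) = det(xI - L) has integer coefficients. Expanding the determinant yields x^10 - 18x^9 + 132x^8 - 514x^7 + 1164x^6 - 1580x^5 + 1276x^4 - 582x^3 + 131x^2 - 10x. The constant term is 0 because L is singular (the all-ones vector lies in its kernel). The eigenvalues sum to 18, which equals trace(L) = 2|E|. The largest eigenvalue, 5.1774, is at most the vertex count 10.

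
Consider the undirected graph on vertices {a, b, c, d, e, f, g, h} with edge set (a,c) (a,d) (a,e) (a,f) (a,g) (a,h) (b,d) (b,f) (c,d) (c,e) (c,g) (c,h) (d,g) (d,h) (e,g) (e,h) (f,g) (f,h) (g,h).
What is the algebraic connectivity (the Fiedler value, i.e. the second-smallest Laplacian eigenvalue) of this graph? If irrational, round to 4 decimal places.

1.7639

Each diagonal entry of L is the vertex degree and each off-diagonal entry is -1 where an edge is present, 0 otherwise; in the order [a, b, c, d, e, f, g, h] the diagonal is [6, 2, 5, 5, 4, 4, 6, 6]. Computing the eigenvalues of L and sorting gives [0, 1.7639, 4, 4.5858, 6.2361, 7, 7, 7.4142]. The Fiedler value lambda_2 = 1.7639 is strictly positive, so the graph is connected.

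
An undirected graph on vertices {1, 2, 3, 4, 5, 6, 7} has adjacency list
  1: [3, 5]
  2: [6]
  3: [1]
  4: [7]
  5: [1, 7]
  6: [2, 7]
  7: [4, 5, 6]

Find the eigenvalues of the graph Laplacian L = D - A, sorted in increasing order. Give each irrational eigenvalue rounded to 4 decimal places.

Reading degrees in the order [1, 2, 3, 4, 5, 6, 7] gives [2, 1, 1, 1, 2, 2, 3]; set D = diag(2, 1, 1, 1, 2, 2, 3) and form L = D - A. L is symmetric positive semidefinite, so every eigenvalue is real and nonnegative. The single zero eigenvalue shows the graph is connected. The largest eigenvalue, 4.3342, is at most the vertex count 7.

[0, 0.2603, 0.6262, 1.4055, 2.2742, 3.0996, 4.3342]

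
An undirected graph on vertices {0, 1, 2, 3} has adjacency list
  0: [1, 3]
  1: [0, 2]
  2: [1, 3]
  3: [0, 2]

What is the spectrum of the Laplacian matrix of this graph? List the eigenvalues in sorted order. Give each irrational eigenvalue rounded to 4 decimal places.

[0, 2, 2, 4]

Each diagonal entry of L is the vertex degree and each off-diagonal entry is -1 where an edge is present, 0 otherwise; in the order [0, 1, 2, 3] the diagonal is [2, 2, 2, 2]. The multiplicity of 0 as a Laplacian eigenvalue equals the number of connected components. The single zero eigenvalue shows the graph is connected.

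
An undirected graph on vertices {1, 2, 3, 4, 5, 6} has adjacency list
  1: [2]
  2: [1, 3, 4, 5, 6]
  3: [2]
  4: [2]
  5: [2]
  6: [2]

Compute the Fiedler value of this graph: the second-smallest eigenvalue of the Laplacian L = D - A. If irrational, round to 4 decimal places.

Reading degrees in the order [1, 2, 3, 4, 5, 6] gives [1, 5, 1, 1, 1, 1]; set D = diag(1, 5, 1, 1, 1, 1) and form L = D - A. The sorted Laplacian eigenvalues are [0, 1, 1, 1, 1, 6]; the algebraic connectivity is the second entry, 1.

1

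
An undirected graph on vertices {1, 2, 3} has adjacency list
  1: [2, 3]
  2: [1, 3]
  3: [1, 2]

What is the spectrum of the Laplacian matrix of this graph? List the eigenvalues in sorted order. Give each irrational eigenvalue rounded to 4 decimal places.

Reading degrees in the order [1, 2, 3] gives [2, 2, 2]; set D = diag(2, 2, 2) and form L = D - A. L is symmetric positive semidefinite, so every eigenvalue is real and nonnegative. The single zero eigenvalue shows the graph is connected.

[0, 3, 3]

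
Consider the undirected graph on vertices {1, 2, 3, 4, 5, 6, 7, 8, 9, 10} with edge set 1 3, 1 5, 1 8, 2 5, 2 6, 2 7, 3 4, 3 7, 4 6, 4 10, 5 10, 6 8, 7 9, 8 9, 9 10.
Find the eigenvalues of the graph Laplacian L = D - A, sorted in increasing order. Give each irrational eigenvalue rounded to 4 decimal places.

With the vertex order [1, 2, 3, 4, 5, 6, 7, 8, 9, 10], the degrees are [3, 3, 3, 3, 3, 3, 3, 3, 3, 3], giving D = diag(3, 3, 3, 3, 3, 3, 3, 3, 3, 3) and L = D - A. L is symmetric positive semidefinite, so every eigenvalue is real and nonnegative. The single zero eigenvalue shows the graph is connected. The largest eigenvalue, 5, is at most the vertex count 10. By the matrix-tree theorem the graph has (1/10) * product of the nonzero eigenvalues = 2000 spanning trees.

[0, 2, 2, 2, 2, 2, 5, 5, 5, 5]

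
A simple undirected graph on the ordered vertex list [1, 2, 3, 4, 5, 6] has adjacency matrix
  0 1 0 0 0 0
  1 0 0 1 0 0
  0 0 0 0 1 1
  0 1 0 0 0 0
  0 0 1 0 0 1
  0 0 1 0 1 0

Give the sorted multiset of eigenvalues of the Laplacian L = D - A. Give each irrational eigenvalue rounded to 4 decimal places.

Each diagonal entry of L is the vertex degree and each off-diagonal entry is -1 where an edge is present, 0 otherwise; in the order [1, 2, 3, 4, 5, 6] the diagonal is [1, 2, 2, 1, 2, 2]. Since every row of L sums to 0, the all-ones vector is in the kernel and 0 is an eigenvalue. The 2 zero eigenvalues correspond to the 2 connected components. There are 2 zeros in the spectrum, matching the 2 components. The eigenvalues sum to 10, which equals trace(L) = 2|E|.

[0, 0, 1, 3, 3, 3]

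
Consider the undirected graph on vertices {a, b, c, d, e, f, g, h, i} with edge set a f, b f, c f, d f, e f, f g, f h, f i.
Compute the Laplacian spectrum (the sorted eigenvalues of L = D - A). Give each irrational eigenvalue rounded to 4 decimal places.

[0, 1, 1, 1, 1, 1, 1, 1, 9]

Reading degrees in the order [a, b, c, d, e, f, g, h, i] gives [1, 1, 1, 1, 1, 8, 1, 1, 1]; set D = diag(1, 1, 1, 1, 1, 8, 1, 1, 1) and form L = D - A. L is symmetric positive semidefinite, so every eigenvalue is real and nonnegative. The single zero eigenvalue shows the graph is connected. By the matrix-tree theorem the graph has (1/9) * product of the nonzero eigenvalues = 1 spanning tree.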